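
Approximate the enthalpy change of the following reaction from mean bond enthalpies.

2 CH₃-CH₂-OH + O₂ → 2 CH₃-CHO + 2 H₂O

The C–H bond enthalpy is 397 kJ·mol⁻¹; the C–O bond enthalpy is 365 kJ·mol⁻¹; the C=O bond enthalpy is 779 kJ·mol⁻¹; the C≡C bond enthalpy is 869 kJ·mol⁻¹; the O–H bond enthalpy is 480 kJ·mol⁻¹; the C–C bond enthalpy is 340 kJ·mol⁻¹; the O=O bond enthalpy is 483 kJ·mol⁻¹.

ΔH ≈ −511 kJ

Bonds broken (reactants):
  C–C: 2 × 340 = 680
  C–H: 10 × 397 = 3970
  C–O: 2 × 365 = 730
  O–H: 2 × 480 = 960
  O=O: 1 × 483 = 483
  Σ(broken) = 6823 kJ
Bonds formed (products):
  C–C: 2 × 340 = 680
  C–H: 8 × 397 = 3176
  C=O: 2 × 779 = 1558
  O–H: 4 × 480 = 1920
  Σ(formed) = 7334 kJ
ΔH = Σ(broken) − Σ(formed) = 6823 − 7334 = −511 kJ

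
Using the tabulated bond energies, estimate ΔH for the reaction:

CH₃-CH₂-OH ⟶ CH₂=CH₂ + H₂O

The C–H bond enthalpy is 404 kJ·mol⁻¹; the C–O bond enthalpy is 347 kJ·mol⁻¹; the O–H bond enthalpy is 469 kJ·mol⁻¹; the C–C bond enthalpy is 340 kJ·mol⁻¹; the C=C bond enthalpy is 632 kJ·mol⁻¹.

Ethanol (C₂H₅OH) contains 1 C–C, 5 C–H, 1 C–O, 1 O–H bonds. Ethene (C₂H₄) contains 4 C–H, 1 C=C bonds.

ΔH ≈ −10 kJ

Bonds broken (reactants):
  C–C: 1 × 340 = 340
  C–H: 5 × 404 = 2020
  C–O: 1 × 347 = 347
  O–H: 1 × 469 = 469
  Σ(broken) = 3176 kJ
Bonds formed (products):
  C–H: 4 × 404 = 1616
  C=C: 1 × 632 = 632
  O–H: 2 × 469 = 938
  Σ(formed) = 3186 kJ
ΔH = Σ(broken) − Σ(formed) = 3176 − 3186 = −10 kJ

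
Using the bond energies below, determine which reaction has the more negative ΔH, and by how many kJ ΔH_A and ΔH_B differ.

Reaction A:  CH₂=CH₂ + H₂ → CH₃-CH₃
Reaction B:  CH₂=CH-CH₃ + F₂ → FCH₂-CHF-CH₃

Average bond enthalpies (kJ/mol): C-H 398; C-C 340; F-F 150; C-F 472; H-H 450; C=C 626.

Reaction A:
  Bonds broken (reactants):
    C-H: 4 × 398 = 1592
    C=C: 1 × 626 = 626
    H-H: 1 × 450 = 450
    Σ(broken) = 2668 kJ
  Bonds formed (products):
    C-C: 1 × 340 = 340
    C-H: 6 × 398 = 2388
    Σ(formed) = 2728 kJ
  ΔH_A = 2668 − 2728 = −60 kJ
Reaction B:
  Bonds broken (reactants):
    C-C: 1 × 340 = 340
    C-H: 6 × 398 = 2388
    C=C: 1 × 626 = 626
    F-F: 1 × 150 = 150
    Σ(broken) = 3504 kJ
  Bonds formed (products):
    C-C: 2 × 340 = 680
    C-F: 2 × 472 = 944
    C-H: 6 × 398 = 2388
    Σ(formed) = 4012 kJ
  ΔH_B = 3504 − 4012 = −508 kJ
ΔH_A − ΔH_B = +448 kJ, so reaction B has the more negative ΔH; |ΔH_A − ΔH_B| = 448 kJ.

Reaction B, by 448 kJ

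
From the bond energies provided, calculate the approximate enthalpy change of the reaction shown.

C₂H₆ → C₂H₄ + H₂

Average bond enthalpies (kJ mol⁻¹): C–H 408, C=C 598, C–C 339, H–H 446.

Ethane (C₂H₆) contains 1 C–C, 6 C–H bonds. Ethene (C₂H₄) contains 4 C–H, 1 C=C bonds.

ΔH ≈ +111 kJ

Bonds broken (reactants):
  C–C: 1 × 339 = 339
  C–H: 6 × 408 = 2448
  Σ(broken) = 2787 kJ
Bonds formed (products):
  C–H: 4 × 408 = 1632
  C=C: 1 × 598 = 598
  H–H: 1 × 446 = 446
  Σ(formed) = 2676 kJ
ΔH = Σ(broken) − Σ(formed) = 2787 − 2676 = +111 kJ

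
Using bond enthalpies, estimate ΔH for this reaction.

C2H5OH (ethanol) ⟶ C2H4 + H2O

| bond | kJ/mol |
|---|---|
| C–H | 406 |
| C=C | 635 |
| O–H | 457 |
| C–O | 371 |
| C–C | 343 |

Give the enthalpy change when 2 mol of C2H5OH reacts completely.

ΔH = +56 kJ

Bonds broken (reactants):
  C–C: 1 × 343 = 343
  C–H: 5 × 406 = 2030
  C–O: 1 × 371 = 371
  O–H: 1 × 457 = 457
  Σ(broken) = 3201 kJ
Bonds formed (products):
  C–H: 4 × 406 = 1624
  C=C: 1 × 635 = 635
  O–H: 2 × 457 = 914
  Σ(formed) = 3173 kJ
ΔH = Σ(broken) − Σ(formed) = 3201 − 3173 = +28 kJ
For 2× the reaction as written: 2 × (+28) = +56 kJ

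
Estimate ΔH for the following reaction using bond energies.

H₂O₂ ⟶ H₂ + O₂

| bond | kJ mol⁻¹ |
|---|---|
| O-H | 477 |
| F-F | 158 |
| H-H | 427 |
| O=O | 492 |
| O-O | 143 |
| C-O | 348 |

Bonds broken (reactants):
  O-H: 2 × 477 = 954
  O-O: 1 × 143 = 143
  Σ(broken) = 1097 kJ
Bonds formed (products):
  H-H: 1 × 427 = 427
  O=O: 1 × 492 = 492
  Σ(formed) = 919 kJ
ΔH = Σ(broken) − Σ(formed) = 1097 − 919 = +178 kJ

ΔH ≈ +178 kJ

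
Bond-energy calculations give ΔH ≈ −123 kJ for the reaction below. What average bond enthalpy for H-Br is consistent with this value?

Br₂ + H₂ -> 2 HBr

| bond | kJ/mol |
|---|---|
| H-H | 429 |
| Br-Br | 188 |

D(H-Br) ≈ 370 kJ/mol

Let D be the H-Br bond energy.
Σ(broken) = 1×188 + 1×429 = 617
Σ(formed) = 2×D = 2D
ΔH = Σ(broken) − Σ(formed) = (617) − (2D) = +617 − 2D
Setting this equal to −123 kJ gives 2D = 740, so D = 370 kJ/mol.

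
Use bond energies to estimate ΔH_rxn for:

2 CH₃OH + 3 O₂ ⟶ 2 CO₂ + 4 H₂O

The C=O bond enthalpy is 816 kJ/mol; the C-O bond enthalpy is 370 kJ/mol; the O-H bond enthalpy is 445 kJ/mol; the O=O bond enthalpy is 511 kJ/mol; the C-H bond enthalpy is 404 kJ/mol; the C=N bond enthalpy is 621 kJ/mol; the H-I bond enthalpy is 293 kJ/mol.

Bonds broken (reactants):
  C-H: 6 × 404 = 2424
  C-O: 2 × 370 = 740
  O-H: 2 × 445 = 890
  O=O: 3 × 511 = 1533
  Σ(broken) = 5587 kJ
Bonds formed (products):
  C=O: 4 × 816 = 3264
  O-H: 8 × 445 = 3560
  Σ(formed) = 6824 kJ
ΔH = Σ(broken) − Σ(formed) = 5587 − 6824 = −1237 kJ

ΔH ≈ −1237 kJ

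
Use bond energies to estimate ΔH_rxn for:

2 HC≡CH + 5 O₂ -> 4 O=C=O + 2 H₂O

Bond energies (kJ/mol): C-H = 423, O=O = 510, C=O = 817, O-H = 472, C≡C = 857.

Bonds broken (reactants):
  C≡C: 2 × 857 = 1714
  C-H: 4 × 423 = 1692
  O=O: 5 × 510 = 2550
  Σ(broken) = 5956 kJ
Bonds formed (products):
  C=O: 8 × 817 = 6536
  O-H: 4 × 472 = 1888
  Σ(formed) = 8424 kJ
ΔH = Σ(broken) − Σ(formed) = 5956 − 8424 = −2468 kJ

ΔH ≈ −2468 kJ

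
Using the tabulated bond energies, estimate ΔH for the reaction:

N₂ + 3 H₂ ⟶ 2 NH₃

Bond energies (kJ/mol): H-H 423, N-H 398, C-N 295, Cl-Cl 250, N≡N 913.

ΔH ≈ −206 kJ

Bonds broken (reactants):
  H-H: 3 × 423 = 1269
  N≡N: 1 × 913 = 913
  Σ(broken) = 2182 kJ
Bonds formed (products):
  N-H: 6 × 398 = 2388
  Σ(formed) = 2388 kJ
ΔH = Σ(broken) − Σ(formed) = 2182 − 2388 = −206 kJ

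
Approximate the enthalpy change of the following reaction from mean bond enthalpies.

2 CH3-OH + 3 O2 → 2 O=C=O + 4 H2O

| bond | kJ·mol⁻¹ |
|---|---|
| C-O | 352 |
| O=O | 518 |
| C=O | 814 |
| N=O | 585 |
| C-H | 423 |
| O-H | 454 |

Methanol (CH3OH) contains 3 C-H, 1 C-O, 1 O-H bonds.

Bonds broken (reactants):
  C-H: 6 × 423 = 2538
  C-O: 2 × 352 = 704
  O-H: 2 × 454 = 908
  O=O: 3 × 518 = 1554
  Σ(broken) = 5704 kJ
Bonds formed (products):
  C=O: 4 × 814 = 3256
  O-H: 8 × 454 = 3632
  Σ(formed) = 6888 kJ
ΔH = Σ(broken) − Σ(formed) = 5704 − 6888 = −1184 kJ

ΔH ≈ −1184 kJ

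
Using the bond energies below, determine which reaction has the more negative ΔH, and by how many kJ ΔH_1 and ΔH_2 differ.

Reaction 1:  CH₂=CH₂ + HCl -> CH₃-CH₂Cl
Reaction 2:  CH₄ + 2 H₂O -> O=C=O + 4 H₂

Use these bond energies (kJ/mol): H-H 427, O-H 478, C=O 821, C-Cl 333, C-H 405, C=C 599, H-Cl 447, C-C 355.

Reaction 1:
  Bonds broken (reactants):
    C-H: 4 × 405 = 1620
    C=C: 1 × 599 = 599
    H-Cl: 1 × 447 = 447
    Σ(broken) = 2666 kJ
  Bonds formed (products):
    C-C: 1 × 355 = 355
    C-Cl: 1 × 333 = 333
    C-H: 5 × 405 = 2025
    Σ(formed) = 2713 kJ
  ΔH_1 = 2666 − 2713 = −47 kJ
Reaction 2:
  Bonds broken (reactants):
    C-H: 4 × 405 = 1620
    O-H: 4 × 478 = 1912
    Σ(broken) = 3532 kJ
  Bonds formed (products):
    C=O: 2 × 821 = 1642
    H-H: 4 × 427 = 1708
    Σ(formed) = 3350 kJ
  ΔH_2 = 3532 − 3350 = +182 kJ
ΔH_1 − ΔH_2 = −229 kJ, so reaction 1 has the more negative ΔH; |ΔH_1 − ΔH_2| = 229 kJ.

Reaction 1, by 229 kJ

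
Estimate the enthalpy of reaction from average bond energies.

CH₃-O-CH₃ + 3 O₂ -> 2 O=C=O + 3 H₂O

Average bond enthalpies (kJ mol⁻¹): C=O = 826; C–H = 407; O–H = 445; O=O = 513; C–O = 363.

ΔH ≈ −1267 kJ

Bonds broken (reactants):
  C–H: 6 × 407 = 2442
  C–O: 2 × 363 = 726
  O=O: 3 × 513 = 1539
  Σ(broken) = 4707 kJ
Bonds formed (products):
  C=O: 4 × 826 = 3304
  O–H: 6 × 445 = 2670
  Σ(formed) = 5974 kJ
ΔH = Σ(broken) − Σ(formed) = 4707 − 5974 = −1267 kJ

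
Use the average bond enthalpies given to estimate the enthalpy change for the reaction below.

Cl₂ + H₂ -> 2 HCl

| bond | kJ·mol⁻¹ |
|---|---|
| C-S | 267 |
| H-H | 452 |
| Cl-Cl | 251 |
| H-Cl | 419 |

Bonds broken (reactants):
  Cl-Cl: 1 × 251 = 251
  H-H: 1 × 452 = 452
  Σ(broken) = 703 kJ
Bonds formed (products):
  H-Cl: 2 × 419 = 838
  Σ(formed) = 838 kJ
ΔH = Σ(broken) − Σ(formed) = 703 − 838 = −135 kJ

ΔH ≈ −135 kJ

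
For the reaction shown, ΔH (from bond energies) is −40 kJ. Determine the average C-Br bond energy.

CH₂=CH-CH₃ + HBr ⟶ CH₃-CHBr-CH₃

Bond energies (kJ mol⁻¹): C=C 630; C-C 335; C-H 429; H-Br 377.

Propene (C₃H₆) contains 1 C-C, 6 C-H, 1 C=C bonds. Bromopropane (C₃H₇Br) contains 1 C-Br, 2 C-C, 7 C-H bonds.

Let D be the C-Br bond energy.
Σ(broken) = 1×335 + 6×429 + 1×630 + 1×377 = 3916
Σ(formed) = 1×D + 2×335 + 7×429 = 3673 + D
ΔH = Σ(broken) − Σ(formed) = (3916) − (3673 + D) = +243 − D
Setting this equal to −40 kJ gives D = 283 kJ/mol.

D(C-Br) ≈ 283 kJ/mol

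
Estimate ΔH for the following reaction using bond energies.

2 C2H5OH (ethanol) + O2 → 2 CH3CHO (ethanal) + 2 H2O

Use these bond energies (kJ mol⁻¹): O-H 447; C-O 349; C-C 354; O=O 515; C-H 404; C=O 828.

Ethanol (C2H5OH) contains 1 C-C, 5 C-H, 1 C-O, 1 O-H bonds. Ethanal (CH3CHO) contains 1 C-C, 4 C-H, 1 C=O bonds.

ΔH ≈ −529 kJ

Bonds broken (reactants):
  C-C: 2 × 354 = 708
  C-H: 10 × 404 = 4040
  C-O: 2 × 349 = 698
  O-H: 2 × 447 = 894
  O=O: 1 × 515 = 515
  Σ(broken) = 6855 kJ
Bonds formed (products):
  C-C: 2 × 354 = 708
  C-H: 8 × 404 = 3232
  C=O: 2 × 828 = 1656
  O-H: 4 × 447 = 1788
  Σ(formed) = 7384 kJ
ΔH = Σ(broken) − Σ(formed) = 6855 − 7384 = −529 kJ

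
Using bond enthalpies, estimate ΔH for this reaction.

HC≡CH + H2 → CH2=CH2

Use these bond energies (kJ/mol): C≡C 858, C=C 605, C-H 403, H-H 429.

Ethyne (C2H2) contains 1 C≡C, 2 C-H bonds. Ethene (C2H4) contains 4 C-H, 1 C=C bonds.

Bonds broken (reactants):
  C≡C: 1 × 858 = 858
  C-H: 2 × 403 = 806
  H-H: 1 × 429 = 429
  Σ(broken) = 2093 kJ
Bonds formed (products):
  C-H: 4 × 403 = 1612
  C=C: 1 × 605 = 605
  Σ(formed) = 2217 kJ
ΔH = Σ(broken) − Σ(formed) = 2093 − 2217 = −124 kJ

ΔH ≈ −124 kJ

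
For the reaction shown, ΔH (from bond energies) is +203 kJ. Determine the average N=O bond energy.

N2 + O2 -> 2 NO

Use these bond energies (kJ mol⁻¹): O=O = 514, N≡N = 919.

D(N=O) ≈ 615 kJ/mol

Let D be the N=O bond energy.
Σ(broken) = 1×919 + 1×514 = 1433
Σ(formed) = 2×D = 2D
ΔH = Σ(broken) − Σ(formed) = (1433) − (2D) = +1433 − 2D
Setting this equal to +203 kJ gives 2D = 1230, so D = 615 kJ/mol.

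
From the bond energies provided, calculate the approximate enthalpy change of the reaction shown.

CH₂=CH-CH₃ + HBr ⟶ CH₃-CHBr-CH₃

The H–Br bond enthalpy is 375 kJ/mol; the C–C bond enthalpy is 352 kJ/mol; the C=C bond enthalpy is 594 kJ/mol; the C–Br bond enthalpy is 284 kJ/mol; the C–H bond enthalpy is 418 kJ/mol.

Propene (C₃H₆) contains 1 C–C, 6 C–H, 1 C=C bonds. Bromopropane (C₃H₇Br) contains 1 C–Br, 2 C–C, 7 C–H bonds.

Bonds broken (reactants):
  C–C: 1 × 352 = 352
  C–H: 6 × 418 = 2508
  C=C: 1 × 594 = 594
  H–Br: 1 × 375 = 375
  Σ(broken) = 3829 kJ
Bonds formed (products):
  C–Br: 1 × 284 = 284
  C–C: 2 × 352 = 704
  C–H: 7 × 418 = 2926
  Σ(formed) = 3914 kJ
ΔH = Σ(broken) − Σ(formed) = 3829 − 3914 = −85 kJ

ΔH ≈ −85 kJ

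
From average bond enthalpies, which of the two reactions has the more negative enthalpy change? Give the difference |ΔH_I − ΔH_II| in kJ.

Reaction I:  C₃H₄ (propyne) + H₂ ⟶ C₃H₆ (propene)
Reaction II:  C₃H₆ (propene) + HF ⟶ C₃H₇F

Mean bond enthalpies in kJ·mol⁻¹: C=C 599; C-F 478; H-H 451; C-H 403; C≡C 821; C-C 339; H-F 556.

Reaction I:
  Bonds broken (reactants):
    C≡C: 1 × 821 = 821
    C-C: 1 × 339 = 339
    C-H: 4 × 403 = 1612
    H-H: 1 × 451 = 451
    Σ(broken) = 3223 kJ
  Bonds formed (products):
    C-C: 1 × 339 = 339
    C-H: 6 × 403 = 2418
    C=C: 1 × 599 = 599
    Σ(formed) = 3356 kJ
  ΔH_I = 3223 − 3356 = −133 kJ
Reaction II:
  Bonds broken (reactants):
    C-C: 1 × 339 = 339
    C-H: 6 × 403 = 2418
    C=C: 1 × 599 = 599
    H-F: 1 × 556 = 556
    Σ(broken) = 3912 kJ
  Bonds formed (products):
    C-C: 2 × 339 = 678
    C-F: 1 × 478 = 478
    C-H: 7 × 403 = 2821
    Σ(formed) = 3977 kJ
  ΔH_II = 3912 − 3977 = −65 kJ
ΔH_I − ΔH_II = −68 kJ, so reaction I has the more negative ΔH; |ΔH_I − ΔH_II| = 68 kJ.

Reaction I, by 68 kJ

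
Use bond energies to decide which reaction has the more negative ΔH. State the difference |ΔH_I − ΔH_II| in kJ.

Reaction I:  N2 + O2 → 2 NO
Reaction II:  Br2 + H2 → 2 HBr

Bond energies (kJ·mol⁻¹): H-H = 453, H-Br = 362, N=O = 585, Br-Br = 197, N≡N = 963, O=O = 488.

Reaction I:
  Bonds broken (reactants):
    N≡N: 1 × 963 = 963
    O=O: 1 × 488 = 488
    Σ(broken) = 1451 kJ
  Bonds formed (products):
    N=O: 2 × 585 = 1170
    Σ(formed) = 1170 kJ
  ΔH_I = 1451 − 1170 = +281 kJ
Reaction II:
  Bonds broken (reactants):
    Br-Br: 1 × 197 = 197
    H-H: 1 × 453 = 453
    Σ(broken) = 650 kJ
  Bonds formed (products):
    H-Br: 2 × 362 = 724
    Σ(formed) = 724 kJ
  ΔH_II = 650 − 724 = −74 kJ
ΔH_I − ΔH_II = +355 kJ, so reaction II has the more negative ΔH; |ΔH_I − ΔH_II| = 355 kJ.

Reaction II, by 355 kJ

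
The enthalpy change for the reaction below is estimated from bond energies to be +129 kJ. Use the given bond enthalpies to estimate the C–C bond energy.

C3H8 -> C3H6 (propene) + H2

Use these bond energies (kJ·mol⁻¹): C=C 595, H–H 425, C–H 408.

Let D be the C–C bond energy.
Σ(broken) = 2×D + 8×408 = 3264 + 2D
Σ(formed) = 1×D + 6×408 + 1×595 + 1×425 = 3468 + D
ΔH = Σ(broken) − Σ(formed) = (3264 + 2D) − (3468 + D) = −204 + D
Setting this equal to +129 kJ gives D = 333 kJ/mol.

D(C–C) ≈ 333 kJ/mol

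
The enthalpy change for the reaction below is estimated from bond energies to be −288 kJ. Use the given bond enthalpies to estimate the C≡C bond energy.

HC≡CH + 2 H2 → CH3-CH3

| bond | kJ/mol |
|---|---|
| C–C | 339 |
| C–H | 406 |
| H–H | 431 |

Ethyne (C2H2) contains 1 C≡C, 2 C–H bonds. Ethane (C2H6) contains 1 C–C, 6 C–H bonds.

D(C≡C) ≈ 813 kJ/mol

Let D be the C≡C bond energy.
Σ(broken) = 1×D + 2×406 + 2×431 = 1674 + D
Σ(formed) = 1×339 + 6×406 = 2775
ΔH = Σ(broken) − Σ(formed) = (1674 + D) − (2775) = −1101 + D
Setting this equal to −288 kJ gives D = 813 kJ/mol.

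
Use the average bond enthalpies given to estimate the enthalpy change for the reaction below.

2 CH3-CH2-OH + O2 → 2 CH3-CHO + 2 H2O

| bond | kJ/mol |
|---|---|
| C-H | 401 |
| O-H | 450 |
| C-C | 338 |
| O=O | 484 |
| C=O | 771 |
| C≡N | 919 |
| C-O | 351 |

ΔH ≈ −454 kJ

Bonds broken (reactants):
  C-C: 2 × 338 = 676
  C-H: 10 × 401 = 4010
  C-O: 2 × 351 = 702
  O-H: 2 × 450 = 900
  O=O: 1 × 484 = 484
  Σ(broken) = 6772 kJ
Bonds formed (products):
  C-C: 2 × 338 = 676
  C-H: 8 × 401 = 3208
  C=O: 2 × 771 = 1542
  O-H: 4 × 450 = 1800
  Σ(formed) = 7226 kJ
ΔH = Σ(broken) − Σ(formed) = 6772 − 7226 = −454 kJ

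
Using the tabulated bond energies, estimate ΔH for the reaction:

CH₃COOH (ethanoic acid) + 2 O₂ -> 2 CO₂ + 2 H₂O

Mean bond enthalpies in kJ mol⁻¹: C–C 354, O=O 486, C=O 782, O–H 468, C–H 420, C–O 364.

Bonds broken (reactants):
  C–C: 1 × 354 = 354
  C–H: 3 × 420 = 1260
  C–O: 1 × 364 = 364
  C=O: 1 × 782 = 782
  O–H: 1 × 468 = 468
  O=O: 2 × 486 = 972
  Σ(broken) = 4200 kJ
Bonds formed (products):
  C=O: 4 × 782 = 3128
  O–H: 4 × 468 = 1872
  Σ(formed) = 5000 kJ
ΔH = Σ(broken) − Σ(formed) = 4200 − 5000 = −800 kJ

ΔH ≈ −800 kJ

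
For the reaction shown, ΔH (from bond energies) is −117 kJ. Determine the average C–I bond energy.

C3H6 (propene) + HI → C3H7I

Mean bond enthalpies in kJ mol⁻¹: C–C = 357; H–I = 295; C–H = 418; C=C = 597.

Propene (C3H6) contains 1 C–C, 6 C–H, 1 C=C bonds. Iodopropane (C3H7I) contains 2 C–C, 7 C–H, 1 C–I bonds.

Let D be the C–I bond energy.
Σ(broken) = 1×357 + 6×418 + 1×597 + 1×295 = 3757
Σ(formed) = 2×357 + 7×418 + 1×D = 3640 + D
ΔH = Σ(broken) − Σ(formed) = (3757) − (3640 + D) = +117 − D
Setting this equal to −117 kJ gives D = 234 kJ/mol.

D(C–I) ≈ 234 kJ/mol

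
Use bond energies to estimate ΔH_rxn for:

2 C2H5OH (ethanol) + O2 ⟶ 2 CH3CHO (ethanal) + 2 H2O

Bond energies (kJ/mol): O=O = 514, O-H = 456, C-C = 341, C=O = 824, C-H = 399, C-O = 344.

Bonds broken (reactants):
  C-C: 2 × 341 = 682
  C-H: 10 × 399 = 3990
  C-O: 2 × 344 = 688
  O-H: 2 × 456 = 912
  O=O: 1 × 514 = 514
  Σ(broken) = 6786 kJ
Bonds formed (products):
  C-C: 2 × 341 = 682
  C-H: 8 × 399 = 3192
  C=O: 2 × 824 = 1648
  O-H: 4 × 456 = 1824
  Σ(formed) = 7346 kJ
ΔH = Σ(broken) − Σ(formed) = 6786 − 7346 = −560 kJ

ΔH ≈ −560 kJ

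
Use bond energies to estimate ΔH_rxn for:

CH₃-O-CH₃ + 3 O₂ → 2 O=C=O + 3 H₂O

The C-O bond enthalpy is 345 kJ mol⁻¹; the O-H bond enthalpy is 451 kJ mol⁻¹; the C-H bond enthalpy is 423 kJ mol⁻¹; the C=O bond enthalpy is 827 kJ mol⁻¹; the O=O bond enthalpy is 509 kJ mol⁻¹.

Bonds broken (reactants):
  C-H: 6 × 423 = 2538
  C-O: 2 × 345 = 690
  O=O: 3 × 509 = 1527
  Σ(broken) = 4755 kJ
Bonds formed (products):
  C=O: 4 × 827 = 3308
  O-H: 6 × 451 = 2706
  Σ(formed) = 6014 kJ
ΔH = Σ(broken) − Σ(formed) = 4755 − 6014 = −1259 kJ

ΔH ≈ −1259 kJ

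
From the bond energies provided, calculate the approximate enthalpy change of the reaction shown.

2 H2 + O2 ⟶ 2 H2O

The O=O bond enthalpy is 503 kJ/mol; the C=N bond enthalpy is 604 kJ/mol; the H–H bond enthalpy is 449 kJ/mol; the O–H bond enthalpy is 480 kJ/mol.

Bonds broken (reactants):
  H–H: 2 × 449 = 898
  O=O: 1 × 503 = 503
  Σ(broken) = 1401 kJ
Bonds formed (products):
  O–H: 4 × 480 = 1920
  Σ(formed) = 1920 kJ
ΔH = Σ(broken) − Σ(formed) = 1401 − 1920 = −519 kJ

ΔH ≈ −519 kJ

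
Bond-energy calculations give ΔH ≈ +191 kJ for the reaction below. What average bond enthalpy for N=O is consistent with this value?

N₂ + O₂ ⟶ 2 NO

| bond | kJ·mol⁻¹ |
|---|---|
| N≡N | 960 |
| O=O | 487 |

D(N=O) ≈ 628 kJ/mol

Let D be the N=O bond energy.
Σ(broken) = 1×960 + 1×487 = 1447
Σ(formed) = 2×D = 2D
ΔH = Σ(broken) − Σ(formed) = (1447) − (2D) = +1447 − 2D
Setting this equal to +191 kJ gives 2D = 1256, so D = 628 kJ/mol.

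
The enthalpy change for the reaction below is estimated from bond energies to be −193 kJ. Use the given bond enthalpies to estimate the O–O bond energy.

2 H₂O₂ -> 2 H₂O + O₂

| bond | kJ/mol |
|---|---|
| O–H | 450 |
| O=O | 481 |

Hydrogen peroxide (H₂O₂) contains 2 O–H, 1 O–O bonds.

D(O–O) ≈ 144 kJ/mol

Let D be the O–O bond energy.
Σ(broken) = 4×450 + 2×D = 1800 + 2D
Σ(formed) = 4×450 + 1×481 = 2281
ΔH = Σ(broken) − Σ(formed) = (1800 + 2D) − (2281) = −481 + 2D
Setting this equal to −193 kJ gives 2D = 288, so D = 144 kJ/mol.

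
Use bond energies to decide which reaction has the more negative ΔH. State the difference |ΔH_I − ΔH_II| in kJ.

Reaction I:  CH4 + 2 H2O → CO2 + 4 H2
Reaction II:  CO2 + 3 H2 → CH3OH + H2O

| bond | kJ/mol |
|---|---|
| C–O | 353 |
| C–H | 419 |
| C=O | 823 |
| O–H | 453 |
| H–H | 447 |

Reaction II, by 36 kJ

Reaction I:
  Bonds broken (reactants):
    C–H: 4 × 419 = 1676
    O–H: 4 × 453 = 1812
    Σ(broken) = 3488 kJ
  Bonds formed (products):
    C=O: 2 × 823 = 1646
    H–H: 4 × 447 = 1788
    Σ(formed) = 3434 kJ
  ΔH_I = 3488 − 3434 = +54 kJ
Reaction II:
  Bonds broken (reactants):
    C=O: 2 × 823 = 1646
    H–H: 3 × 447 = 1341
    Σ(broken) = 2987 kJ
  Bonds formed (products):
    C–H: 3 × 419 = 1257
    C–O: 1 × 353 = 353
    O–H: 3 × 453 = 1359
    Σ(formed) = 2969 kJ
  ΔH_II = 2987 − 2969 = +18 kJ
ΔH_I − ΔH_II = +36 kJ, so reaction II has the more negative ΔH; |ΔH_I − ΔH_II| = 36 kJ.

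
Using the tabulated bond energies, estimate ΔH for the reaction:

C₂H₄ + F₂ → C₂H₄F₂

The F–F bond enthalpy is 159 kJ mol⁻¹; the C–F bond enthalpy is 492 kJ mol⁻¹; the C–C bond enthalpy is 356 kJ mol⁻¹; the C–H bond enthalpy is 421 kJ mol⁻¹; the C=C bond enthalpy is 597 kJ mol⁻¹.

ΔH ≈ −584 kJ

Bonds broken (reactants):
  C–H: 4 × 421 = 1684
  C=C: 1 × 597 = 597
  F–F: 1 × 159 = 159
  Σ(broken) = 2440 kJ
Bonds formed (products):
  C–C: 1 × 356 = 356
  C–F: 2 × 492 = 984
  C–H: 4 × 421 = 1684
  Σ(formed) = 3024 kJ
ΔH = Σ(broken) − Σ(formed) = 2440 − 3024 = −584 kJ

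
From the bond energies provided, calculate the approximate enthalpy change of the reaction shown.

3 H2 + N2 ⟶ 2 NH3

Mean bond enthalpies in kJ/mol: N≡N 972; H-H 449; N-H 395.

Bonds broken (reactants):
  H-H: 3 × 449 = 1347
  N≡N: 1 × 972 = 972
  Σ(broken) = 2319 kJ
Bonds formed (products):
  N-H: 6 × 395 = 2370
  Σ(formed) = 2370 kJ
ΔH = Σ(broken) − Σ(formed) = 2319 − 2370 = −51 kJ

ΔH ≈ −51 kJ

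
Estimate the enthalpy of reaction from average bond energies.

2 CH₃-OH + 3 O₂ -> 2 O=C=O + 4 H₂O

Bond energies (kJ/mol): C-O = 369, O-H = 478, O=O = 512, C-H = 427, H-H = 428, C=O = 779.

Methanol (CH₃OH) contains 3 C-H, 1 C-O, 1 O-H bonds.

Bonds broken (reactants):
  C-H: 6 × 427 = 2562
  C-O: 2 × 369 = 738
  O-H: 2 × 478 = 956
  O=O: 3 × 512 = 1536
  Σ(broken) = 5792 kJ
Bonds formed (products):
  C=O: 4 × 779 = 3116
  O-H: 8 × 478 = 3824
  Σ(formed) = 6940 kJ
ΔH = Σ(broken) − Σ(formed) = 5792 − 6940 = −1148 kJ

ΔH ≈ −1148 kJ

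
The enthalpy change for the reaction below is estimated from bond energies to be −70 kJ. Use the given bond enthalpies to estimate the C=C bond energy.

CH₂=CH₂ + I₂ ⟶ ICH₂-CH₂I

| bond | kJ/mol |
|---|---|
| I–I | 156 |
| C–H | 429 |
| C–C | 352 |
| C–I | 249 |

D(C=C) ≈ 624 kJ/mol

Let D be the C=C bond energy.
Σ(broken) = 4×429 + 1×D + 1×156 = 1872 + D
Σ(formed) = 1×352 + 4×429 + 2×249 = 2566
ΔH = Σ(broken) − Σ(formed) = (1872 + D) − (2566) = −694 + D
Setting this equal to −70 kJ gives D = 624 kJ/mol.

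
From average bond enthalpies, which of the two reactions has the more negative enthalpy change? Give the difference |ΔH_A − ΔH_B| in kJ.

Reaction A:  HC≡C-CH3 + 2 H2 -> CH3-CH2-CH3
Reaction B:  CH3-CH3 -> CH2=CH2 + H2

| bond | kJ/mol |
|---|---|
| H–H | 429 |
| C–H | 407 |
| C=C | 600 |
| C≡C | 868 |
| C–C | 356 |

Reaction A, by 399 kJ

Reaction A:
  Bonds broken (reactants):
    C≡C: 1 × 868 = 868
    C–C: 1 × 356 = 356
    C–H: 4 × 407 = 1628
    H–H: 2 × 429 = 858
    Σ(broken) = 3710 kJ
  Bonds formed (products):
    C–C: 2 × 356 = 712
    C–H: 8 × 407 = 3256
    Σ(formed) = 3968 kJ
  ΔH_A = 3710 − 3968 = −258 kJ
Reaction B:
  Bonds broken (reactants):
    C–C: 1 × 356 = 356
    C–H: 6 × 407 = 2442
    Σ(broken) = 2798 kJ
  Bonds formed (products):
    C–H: 4 × 407 = 1628
    C=C: 1 × 600 = 600
    H–H: 1 × 429 = 429
    Σ(formed) = 2657 kJ
  ΔH_B = 2798 − 2657 = +141 kJ
ΔH_A − ΔH_B = −399 kJ, so reaction A has the more negative ΔH; |ΔH_A − ΔH_B| = 399 kJ.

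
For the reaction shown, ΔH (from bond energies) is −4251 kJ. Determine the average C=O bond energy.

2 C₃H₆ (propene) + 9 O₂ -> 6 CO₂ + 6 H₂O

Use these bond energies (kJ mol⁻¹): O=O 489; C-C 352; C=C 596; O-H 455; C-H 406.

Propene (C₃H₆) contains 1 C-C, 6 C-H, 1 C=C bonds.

Let D be the C=O bond energy.
Σ(broken) = 2×352 + 12×406 + 2×596 + 9×489 = 11169
Σ(formed) = 12×D + 12×455 = 5460 + 12D
ΔH = Σ(broken) − Σ(formed) = (11169) − (5460 + 12D) = +5709 − 12D
Setting this equal to −4251 kJ gives 12D = 9960, so D = 830 kJ/mol.

D(C=O) ≈ 830 kJ/mol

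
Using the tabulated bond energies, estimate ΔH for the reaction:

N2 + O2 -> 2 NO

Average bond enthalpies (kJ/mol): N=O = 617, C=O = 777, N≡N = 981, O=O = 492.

ΔH ≈ +239 kJ

Bonds broken (reactants):
  N≡N: 1 × 981 = 981
  O=O: 1 × 492 = 492
  Σ(broken) = 1473 kJ
Bonds formed (products):
  N=O: 2 × 617 = 1234
  Σ(formed) = 1234 kJ
ΔH = Σ(broken) − Σ(formed) = 1473 − 1234 = +239 kJ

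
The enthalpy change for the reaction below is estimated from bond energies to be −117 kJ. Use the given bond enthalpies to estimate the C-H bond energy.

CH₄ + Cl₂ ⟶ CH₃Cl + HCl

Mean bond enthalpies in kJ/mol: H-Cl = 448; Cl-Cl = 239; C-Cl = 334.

Let D be the C-H bond energy.
Σ(broken) = 4×D + 1×239 = 239 + 4D
Σ(formed) = 1×334 + 3×D + 1×448 = 782 + 3D
ΔH = Σ(broken) − Σ(formed) = (239 + 4D) − (782 + 3D) = −543 + D
Setting this equal to −117 kJ gives D = 426 kJ/mol.

D(C-H) ≈ 426 kJ/mol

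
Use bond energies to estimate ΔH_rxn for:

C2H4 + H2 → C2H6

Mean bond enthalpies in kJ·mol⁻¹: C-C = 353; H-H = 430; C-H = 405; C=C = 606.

ΔH ≈ −127 kJ

Bonds broken (reactants):
  C-H: 4 × 405 = 1620
  C=C: 1 × 606 = 606
  H-H: 1 × 430 = 430
  Σ(broken) = 2656 kJ
Bonds formed (products):
  C-C: 1 × 353 = 353
  C-H: 6 × 405 = 2430
  Σ(formed) = 2783 kJ
ΔH = Σ(broken) − Σ(formed) = 2656 − 2783 = −127 kJ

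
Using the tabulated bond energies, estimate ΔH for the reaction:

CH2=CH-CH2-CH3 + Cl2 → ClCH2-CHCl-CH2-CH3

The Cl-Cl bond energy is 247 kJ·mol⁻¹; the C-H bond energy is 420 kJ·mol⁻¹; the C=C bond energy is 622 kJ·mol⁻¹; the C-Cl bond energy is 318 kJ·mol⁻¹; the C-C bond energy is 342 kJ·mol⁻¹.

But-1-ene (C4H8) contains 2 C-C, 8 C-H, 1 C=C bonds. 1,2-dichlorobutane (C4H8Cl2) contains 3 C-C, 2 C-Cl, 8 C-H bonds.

ΔH ≈ −109 kJ

Bonds broken (reactants):
  C-C: 2 × 342 = 684
  C-H: 8 × 420 = 3360
  C=C: 1 × 622 = 622
  Cl-Cl: 1 × 247 = 247
  Σ(broken) = 4913 kJ
Bonds formed (products):
  C-C: 3 × 342 = 1026
  C-Cl: 2 × 318 = 636
  C-H: 8 × 420 = 3360
  Σ(formed) = 5022 kJ
ΔH = Σ(broken) − Σ(formed) = 4913 − 5022 = −109 kJ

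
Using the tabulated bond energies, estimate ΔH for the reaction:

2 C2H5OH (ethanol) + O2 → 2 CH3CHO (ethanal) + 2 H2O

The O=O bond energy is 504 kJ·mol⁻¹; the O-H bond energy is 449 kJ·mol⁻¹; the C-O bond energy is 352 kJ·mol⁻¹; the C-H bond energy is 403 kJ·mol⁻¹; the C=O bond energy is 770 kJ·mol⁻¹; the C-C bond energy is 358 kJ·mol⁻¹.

ΔH ≈ −424 kJ

Bonds broken (reactants):
  C-C: 2 × 358 = 716
  C-H: 10 × 403 = 4030
  C-O: 2 × 352 = 704
  O-H: 2 × 449 = 898
  O=O: 1 × 504 = 504
  Σ(broken) = 6852 kJ
Bonds formed (products):
  C-C: 2 × 358 = 716
  C-H: 8 × 403 = 3224
  C=O: 2 × 770 = 1540
  O-H: 4 × 449 = 1796
  Σ(formed) = 7276 kJ
ΔH = Σ(broken) − Σ(formed) = 6852 − 7276 = −424 kJ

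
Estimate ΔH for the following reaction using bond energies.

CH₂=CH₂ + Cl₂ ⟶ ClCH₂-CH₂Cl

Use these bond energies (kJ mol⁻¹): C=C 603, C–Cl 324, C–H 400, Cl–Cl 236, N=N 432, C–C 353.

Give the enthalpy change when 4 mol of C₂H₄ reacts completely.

Bonds broken (reactants):
  C–H: 4 × 400 = 1600
  C=C: 1 × 603 = 603
  Cl–Cl: 1 × 236 = 236
  Σ(broken) = 2439 kJ
Bonds formed (products):
  C–C: 1 × 353 = 353
  C–Cl: 2 × 324 = 648
  C–H: 4 × 400 = 1600
  Σ(formed) = 2601 kJ
ΔH = Σ(broken) − Σ(formed) = 2439 − 2601 = −162 kJ
For 4× the reaction as written: 4 × (−162) = −648 kJ

ΔH = −648 kJ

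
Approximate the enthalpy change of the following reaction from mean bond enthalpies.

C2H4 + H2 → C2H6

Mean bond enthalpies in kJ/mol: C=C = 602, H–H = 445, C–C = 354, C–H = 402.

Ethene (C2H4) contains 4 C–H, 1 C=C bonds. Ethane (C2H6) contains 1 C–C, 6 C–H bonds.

ΔH ≈ −111 kJ

Bonds broken (reactants):
  C–H: 4 × 402 = 1608
  C=C: 1 × 602 = 602
  H–H: 1 × 445 = 445
  Σ(broken) = 2655 kJ
Bonds formed (products):
  C–C: 1 × 354 = 354
  C–H: 6 × 402 = 2412
  Σ(formed) = 2766 kJ
ΔH = Σ(broken) − Σ(formed) = 2655 − 2766 = −111 kJ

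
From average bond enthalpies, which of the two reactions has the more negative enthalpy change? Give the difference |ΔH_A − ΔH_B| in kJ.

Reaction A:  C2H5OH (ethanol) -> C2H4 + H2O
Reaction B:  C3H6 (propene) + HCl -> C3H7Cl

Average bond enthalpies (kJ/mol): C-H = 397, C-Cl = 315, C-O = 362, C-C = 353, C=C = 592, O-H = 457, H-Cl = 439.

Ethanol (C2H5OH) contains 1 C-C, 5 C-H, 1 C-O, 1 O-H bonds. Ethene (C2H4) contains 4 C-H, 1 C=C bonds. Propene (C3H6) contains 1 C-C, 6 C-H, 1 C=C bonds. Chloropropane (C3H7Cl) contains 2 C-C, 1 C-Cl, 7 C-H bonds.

Reaction A:
  Bonds broken (reactants):
    C-C: 1 × 353 = 353
    C-H: 5 × 397 = 1985
    C-O: 1 × 362 = 362
    O-H: 1 × 457 = 457
    Σ(broken) = 3157 kJ
  Bonds formed (products):
    C-H: 4 × 397 = 1588
    C=C: 1 × 592 = 592
    O-H: 2 × 457 = 914
    Σ(formed) = 3094 kJ
  ΔH_A = 3157 − 3094 = +63 kJ
Reaction B:
  Bonds broken (reactants):
    C-C: 1 × 353 = 353
    C-H: 6 × 397 = 2382
    C=C: 1 × 592 = 592
    H-Cl: 1 × 439 = 439
    Σ(broken) = 3766 kJ
  Bonds formed (products):
    C-C: 2 × 353 = 706
    C-Cl: 1 × 315 = 315
    C-H: 7 × 397 = 2779
    Σ(formed) = 3800 kJ
  ΔH_B = 3766 − 3800 = −34 kJ
ΔH_A − ΔH_B = +97 kJ, so reaction B has the more negative ΔH; |ΔH_A − ΔH_B| = 97 kJ.

Reaction B, by 97 kJ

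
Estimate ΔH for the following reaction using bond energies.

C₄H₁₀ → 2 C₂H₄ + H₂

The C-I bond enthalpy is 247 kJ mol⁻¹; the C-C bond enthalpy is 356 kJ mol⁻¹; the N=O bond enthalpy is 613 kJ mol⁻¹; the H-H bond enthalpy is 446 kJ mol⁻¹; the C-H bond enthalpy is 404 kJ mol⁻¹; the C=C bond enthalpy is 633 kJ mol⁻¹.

Bonds broken (reactants):
  C-C: 3 × 356 = 1068
  C-H: 10 × 404 = 4040
  Σ(broken) = 5108 kJ
Bonds formed (products):
  C-H: 8 × 404 = 3232
  C=C: 2 × 633 = 1266
  H-H: 1 × 446 = 446
  Σ(formed) = 4944 kJ
ΔH = Σ(broken) − Σ(formed) = 5108 − 4944 = +164 kJ

ΔH ≈ +164 kJ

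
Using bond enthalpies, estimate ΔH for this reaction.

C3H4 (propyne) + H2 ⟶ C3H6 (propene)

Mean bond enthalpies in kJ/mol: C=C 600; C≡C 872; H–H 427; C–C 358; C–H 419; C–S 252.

Bonds broken (reactants):
  C≡C: 1 × 872 = 872
  C–C: 1 × 358 = 358
  C–H: 4 × 419 = 1676
  H–H: 1 × 427 = 427
  Σ(broken) = 3333 kJ
Bonds formed (products):
  C–C: 1 × 358 = 358
  C–H: 6 × 419 = 2514
  C=C: 1 × 600 = 600
  Σ(formed) = 3472 kJ
ΔH = Σ(broken) − Σ(formed) = 3333 − 3472 = −139 kJ

ΔH ≈ −139 kJ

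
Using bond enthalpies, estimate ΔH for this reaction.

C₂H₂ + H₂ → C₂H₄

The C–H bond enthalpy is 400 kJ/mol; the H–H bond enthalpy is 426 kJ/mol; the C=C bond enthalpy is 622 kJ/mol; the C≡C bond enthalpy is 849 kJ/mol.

ΔH ≈ −147 kJ

Bonds broken (reactants):
  C≡C: 1 × 849 = 849
  C–H: 2 × 400 = 800
  H–H: 1 × 426 = 426
  Σ(broken) = 2075 kJ
Bonds formed (products):
  C–H: 4 × 400 = 1600
  C=C: 1 × 622 = 622
  Σ(formed) = 2222 kJ
ΔH = Σ(broken) − Σ(formed) = 2075 − 2222 = −147 kJ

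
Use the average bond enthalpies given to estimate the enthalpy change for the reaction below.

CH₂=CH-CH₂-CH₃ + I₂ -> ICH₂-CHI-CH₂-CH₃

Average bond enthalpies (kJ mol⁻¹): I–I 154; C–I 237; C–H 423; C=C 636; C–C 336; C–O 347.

Bonds broken (reactants):
  C–C: 2 × 336 = 672
  C–H: 8 × 423 = 3384
  C=C: 1 × 636 = 636
  I–I: 1 × 154 = 154
  Σ(broken) = 4846 kJ
Bonds formed (products):
  C–C: 3 × 336 = 1008
  C–H: 8 × 423 = 3384
  C–I: 2 × 237 = 474
  Σ(formed) = 4866 kJ
ΔH = Σ(broken) − Σ(formed) = 4846 − 4866 = −20 kJ

ΔH ≈ −20 kJ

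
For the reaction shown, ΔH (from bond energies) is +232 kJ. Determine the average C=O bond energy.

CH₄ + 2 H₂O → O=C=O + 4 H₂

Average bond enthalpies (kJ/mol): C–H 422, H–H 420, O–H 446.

D(C=O) ≈ 780 kJ/mol

Let D be the C=O bond energy.
Σ(broken) = 4×422 + 4×446 = 3472
Σ(formed) = 2×D + 4×420 = 1680 + 2D
ΔH = Σ(broken) − Σ(formed) = (3472) − (1680 + 2D) = +1792 − 2D
Setting this equal to +232 kJ gives 2D = 1560, so D = 780 kJ/mol.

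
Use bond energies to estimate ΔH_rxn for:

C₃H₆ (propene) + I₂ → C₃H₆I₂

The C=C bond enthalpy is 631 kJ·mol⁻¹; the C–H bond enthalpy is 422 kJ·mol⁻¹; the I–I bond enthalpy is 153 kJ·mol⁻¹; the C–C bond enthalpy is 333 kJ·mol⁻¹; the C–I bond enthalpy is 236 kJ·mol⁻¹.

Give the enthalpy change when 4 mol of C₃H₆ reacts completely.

Bonds broken (reactants):
  C–C: 1 × 333 = 333
  C–H: 6 × 422 = 2532
  C=C: 1 × 631 = 631
  I–I: 1 × 153 = 153
  Σ(broken) = 3649 kJ
Bonds formed (products):
  C–C: 2 × 333 = 666
  C–H: 6 × 422 = 2532
  C–I: 2 × 236 = 472
  Σ(formed) = 3670 kJ
ΔH = Σ(broken) − Σ(formed) = 3649 − 3670 = −21 kJ
For 4× the reaction as written: 4 × (−21) = −84 kJ

ΔH = −84 kJ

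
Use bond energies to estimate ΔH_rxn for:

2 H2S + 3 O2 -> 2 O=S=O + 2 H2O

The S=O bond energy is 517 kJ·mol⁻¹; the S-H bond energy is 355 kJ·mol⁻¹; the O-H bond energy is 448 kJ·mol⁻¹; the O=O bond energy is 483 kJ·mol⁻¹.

Bonds broken (reactants):
  O=O: 3 × 483 = 1449
  S-H: 4 × 355 = 1420
  Σ(broken) = 2869 kJ
Bonds formed (products):
  O-H: 4 × 448 = 1792
  S=O: 4 × 517 = 2068
  Σ(formed) = 3860 kJ
ΔH = Σ(broken) − Σ(formed) = 2869 − 3860 = −991 kJ

ΔH ≈ −991 kJ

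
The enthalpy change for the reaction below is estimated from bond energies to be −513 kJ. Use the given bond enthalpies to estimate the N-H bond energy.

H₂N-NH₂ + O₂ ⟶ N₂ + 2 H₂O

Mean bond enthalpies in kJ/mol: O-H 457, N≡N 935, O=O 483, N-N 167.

D(N-H) ≈ 400 kJ/mol

Let D be the N-H bond energy.
Σ(broken) = 4×D + 1×167 + 1×483 = 650 + 4D
Σ(formed) = 1×935 + 4×457 = 2763
ΔH = Σ(broken) − Σ(formed) = (650 + 4D) − (2763) = −2113 + 4D
Setting this equal to −513 kJ gives 4D = 1600, so D = 400 kJ/mol.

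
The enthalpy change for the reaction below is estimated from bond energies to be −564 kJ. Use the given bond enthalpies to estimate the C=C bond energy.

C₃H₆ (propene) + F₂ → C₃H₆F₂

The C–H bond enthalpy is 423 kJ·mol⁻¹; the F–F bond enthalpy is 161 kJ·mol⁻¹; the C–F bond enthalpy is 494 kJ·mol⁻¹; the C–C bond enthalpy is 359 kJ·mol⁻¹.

Let D be the C=C bond energy.
Σ(broken) = 1×359 + 6×423 + 1×D + 1×161 = 3058 + D
Σ(formed) = 2×359 + 2×494 + 6×423 = 4244
ΔH = Σ(broken) − Σ(formed) = (3058 + D) − (4244) = −1186 + D
Setting this equal to −564 kJ gives D = 622 kJ/mol.

D(C=C) ≈ 622 kJ/mol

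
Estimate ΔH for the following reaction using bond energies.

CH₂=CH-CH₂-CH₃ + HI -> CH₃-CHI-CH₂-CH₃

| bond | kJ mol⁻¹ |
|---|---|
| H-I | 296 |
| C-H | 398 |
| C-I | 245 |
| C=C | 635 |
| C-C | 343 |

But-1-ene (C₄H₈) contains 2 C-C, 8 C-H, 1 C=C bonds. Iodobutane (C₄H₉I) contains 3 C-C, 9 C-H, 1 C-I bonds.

ΔH ≈ −55 kJ

Bonds broken (reactants):
  C-C: 2 × 343 = 686
  C-H: 8 × 398 = 3184
  C=C: 1 × 635 = 635
  H-I: 1 × 296 = 296
  Σ(broken) = 4801 kJ
Bonds formed (products):
  C-C: 3 × 343 = 1029
  C-H: 9 × 398 = 3582
  C-I: 1 × 245 = 245
  Σ(formed) = 4856 kJ
ΔH = Σ(broken) − Σ(formed) = 4801 − 4856 = −55 kJ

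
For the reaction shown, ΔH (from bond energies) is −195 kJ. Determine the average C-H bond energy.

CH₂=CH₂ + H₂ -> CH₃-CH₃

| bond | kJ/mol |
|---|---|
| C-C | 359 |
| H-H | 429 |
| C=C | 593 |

D(C-H) ≈ 429 kJ/mol

Let D be the C-H bond energy.
Σ(broken) = 4×D + 1×593 + 1×429 = 1022 + 4D
Σ(formed) = 1×359 + 6×D = 359 + 6D
ΔH = Σ(broken) − Σ(formed) = (1022 + 4D) − (359 + 6D) = +663 − 2D
Setting this equal to −195 kJ gives 2D = 858, so D = 429 kJ/mol.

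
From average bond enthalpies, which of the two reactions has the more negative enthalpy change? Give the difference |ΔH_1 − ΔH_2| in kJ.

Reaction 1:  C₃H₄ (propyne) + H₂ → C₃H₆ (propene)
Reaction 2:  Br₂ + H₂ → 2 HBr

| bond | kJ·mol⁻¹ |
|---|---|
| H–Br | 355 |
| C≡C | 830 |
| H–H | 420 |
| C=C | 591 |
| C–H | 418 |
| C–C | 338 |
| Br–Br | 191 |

Reaction 1:
  Bonds broken (reactants):
    C≡C: 1 × 830 = 830
    C–C: 1 × 338 = 338
    C–H: 4 × 418 = 1672
    H–H: 1 × 420 = 420
    Σ(broken) = 3260 kJ
  Bonds formed (products):
    C–C: 1 × 338 = 338
    C–H: 6 × 418 = 2508
    C=C: 1 × 591 = 591
    Σ(formed) = 3437 kJ
  ΔH_1 = 3260 − 3437 = −177 kJ
Reaction 2:
  Bonds broken (reactants):
    Br–Br: 1 × 191 = 191
    H–H: 1 × 420 = 420
    Σ(broken) = 611 kJ
  Bonds formed (products):
    H–Br: 2 × 355 = 710
    Σ(formed) = 710 kJ
  ΔH_2 = 611 − 710 = −99 kJ
ΔH_1 − ΔH_2 = −78 kJ, so reaction 1 has the more negative ΔH; |ΔH_1 − ΔH_2| = 78 kJ.

Reaction 1, by 78 kJ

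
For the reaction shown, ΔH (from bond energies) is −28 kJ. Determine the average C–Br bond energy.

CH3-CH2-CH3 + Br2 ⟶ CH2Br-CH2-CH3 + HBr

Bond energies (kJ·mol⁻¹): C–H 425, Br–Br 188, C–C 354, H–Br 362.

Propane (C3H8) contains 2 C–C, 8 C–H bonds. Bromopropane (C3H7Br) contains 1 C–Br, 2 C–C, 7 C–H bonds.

Let D be the C–Br bond energy.
Σ(broken) = 1×188 + 2×354 + 8×425 = 4296
Σ(formed) = 1×D + 2×354 + 7×425 + 1×362 = 4045 + D
ΔH = Σ(broken) − Σ(formed) = (4296) − (4045 + D) = +251 − D
Setting this equal to −28 kJ gives D = 279 kJ/mol.

D(C–Br) ≈ 279 kJ/mol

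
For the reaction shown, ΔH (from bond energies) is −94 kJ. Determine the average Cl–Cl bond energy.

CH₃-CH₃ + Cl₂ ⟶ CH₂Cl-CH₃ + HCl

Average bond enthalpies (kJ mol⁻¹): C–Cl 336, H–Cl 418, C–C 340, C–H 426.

Let D be the Cl–Cl bond energy.
Σ(broken) = 1×340 + 6×426 + 1×D = 2896 + D
Σ(formed) = 1×340 + 1×336 + 5×426 + 1×418 = 3224
ΔH = Σ(broken) − Σ(formed) = (2896 + D) − (3224) = −328 + D
Setting this equal to −94 kJ gives D = 234 kJ/mol.

D(Cl–Cl) ≈ 234 kJ/mol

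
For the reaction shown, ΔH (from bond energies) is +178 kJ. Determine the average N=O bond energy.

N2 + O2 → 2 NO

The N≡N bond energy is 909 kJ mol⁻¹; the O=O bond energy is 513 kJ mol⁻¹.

Let D be the N=O bond energy.
Σ(broken) = 1×909 + 1×513 = 1422
Σ(formed) = 2×D = 2D
ΔH = Σ(broken) − Σ(formed) = (1422) − (2D) = +1422 − 2D
Setting this equal to +178 kJ gives 2D = 1244, so D = 622 kJ/mol.

D(N=O) ≈ 622 kJ/mol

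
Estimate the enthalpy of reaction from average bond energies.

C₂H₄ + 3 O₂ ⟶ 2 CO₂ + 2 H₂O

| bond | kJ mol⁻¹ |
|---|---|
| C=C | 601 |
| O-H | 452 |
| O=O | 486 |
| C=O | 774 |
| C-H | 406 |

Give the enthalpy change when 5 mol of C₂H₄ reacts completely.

Bonds broken (reactants):
  C-H: 4 × 406 = 1624
  C=C: 1 × 601 = 601
  O=O: 3 × 486 = 1458
  Σ(broken) = 3683 kJ
Bonds formed (products):
  C=O: 4 × 774 = 3096
  O-H: 4 × 452 = 1808
  Σ(formed) = 4904 kJ
ΔH = Σ(broken) − Σ(formed) = 3683 − 4904 = −1221 kJ
For 5× the reaction as written: 5 × (−1221) = −6105 kJ

ΔH = −6105 kJ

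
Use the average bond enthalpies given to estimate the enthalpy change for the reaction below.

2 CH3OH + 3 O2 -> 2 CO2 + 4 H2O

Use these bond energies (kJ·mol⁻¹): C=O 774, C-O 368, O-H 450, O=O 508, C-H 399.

Bonds broken (reactants):
  C-H: 6 × 399 = 2394
  C-O: 2 × 368 = 736
  O-H: 2 × 450 = 900
  O=O: 3 × 508 = 1524
  Σ(broken) = 5554 kJ
Bonds formed (products):
  C=O: 4 × 774 = 3096
  O-H: 8 × 450 = 3600
  Σ(formed) = 6696 kJ
ΔH = Σ(broken) − Σ(formed) = 5554 − 6696 = −1142 kJ

ΔH ≈ −1142 kJ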